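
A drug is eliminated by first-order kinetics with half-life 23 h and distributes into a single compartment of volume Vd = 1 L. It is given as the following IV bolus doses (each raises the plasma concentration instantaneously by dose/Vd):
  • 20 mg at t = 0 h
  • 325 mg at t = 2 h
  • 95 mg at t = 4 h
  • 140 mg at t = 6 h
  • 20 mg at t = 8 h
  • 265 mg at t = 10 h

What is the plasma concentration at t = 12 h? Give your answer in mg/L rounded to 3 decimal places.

k = ln 2 / 23 = 0.03014 per h
Dose 1 (20 mg at t=0 h): 20·exp(−0.03014·12) = 13.931 mg/L
Dose 2 (325 mg at t=2 h): 325·exp(−0.03014·10) = 240.437 mg/L
Dose 3 (95 mg at t=4 h): 95·exp(−0.03014·8) = 74.648 mg/L
Dose 4 (140 mg at t=6 h): 140·exp(−0.03014·6) = 116.842 mg/L
Dose 5 (20 mg at t=8 h): 20·exp(−0.03014·4) = 17.729 mg/L
Dose 6 (265 mg at t=10 h): 265·exp(−0.03014·2) = 249.499 mg/L
C(12) = 13.931 + 240.437 + 74.648 + 116.842 + 17.729 + 249.499 = 713.085 mg/L

713.085 mg/L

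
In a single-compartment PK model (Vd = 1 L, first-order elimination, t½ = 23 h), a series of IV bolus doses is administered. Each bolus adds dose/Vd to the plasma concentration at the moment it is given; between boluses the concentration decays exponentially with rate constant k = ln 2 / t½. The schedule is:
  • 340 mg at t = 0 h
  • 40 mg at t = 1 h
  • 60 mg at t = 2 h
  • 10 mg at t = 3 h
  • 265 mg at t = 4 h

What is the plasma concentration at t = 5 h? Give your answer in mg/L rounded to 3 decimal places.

649.259 mg/L

k = ln 2 / 23 = 0.03014 per h
Dose 1 (340 mg at t=0 h): 340·exp(−0.03014·5) = 292.441 mg/L
Dose 2 (40 mg at t=1 h): 40·exp(−0.03014·4) = 35.457 mg/L
Dose 3 (60 mg at t=2 h): 60·exp(−0.03014·3) = 54.813 mg/L
Dose 4 (10 mg at t=3 h): 10·exp(−0.03014·2) = 9.415 mg/L
Dose 5 (265 mg at t=4 h): 265·exp(−0.03014·1) = 257.133 mg/L
C(5) = 292.441 + 35.457 + 54.813 + 9.415 + 257.133 = 649.259 mg/L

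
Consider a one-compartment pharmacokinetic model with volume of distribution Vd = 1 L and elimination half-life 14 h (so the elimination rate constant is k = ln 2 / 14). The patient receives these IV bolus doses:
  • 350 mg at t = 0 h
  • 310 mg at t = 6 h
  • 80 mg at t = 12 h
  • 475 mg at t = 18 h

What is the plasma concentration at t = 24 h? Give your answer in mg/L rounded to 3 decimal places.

630.903 mg/L

k = ln 2 / 14 = 0.04951 per h
Dose 1 (350 mg at t=0 h): 350·exp(−0.04951·24) = 106.664 mg/L
Dose 2 (310 mg at t=6 h): 310·exp(−0.04951·18) = 127.152 mg/L
Dose 3 (80 mg at t=12 h): 80·exp(−0.04951·12) = 44.164 mg/L
Dose 4 (475 mg at t=18 h): 475·exp(−0.04951·6) = 352.924 mg/L
C(24) = 106.664 + 127.152 + 44.164 + 352.924 = 630.903 mg/L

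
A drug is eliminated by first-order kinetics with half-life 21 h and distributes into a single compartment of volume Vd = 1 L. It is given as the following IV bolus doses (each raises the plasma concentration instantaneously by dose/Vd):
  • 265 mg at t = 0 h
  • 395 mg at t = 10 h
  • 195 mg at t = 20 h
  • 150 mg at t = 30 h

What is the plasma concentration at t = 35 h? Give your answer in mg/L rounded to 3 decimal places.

502.576 mg/L

k = ln 2 / 21 = 0.03301 per h
Dose 1 (265 mg at t=0 h): 265·exp(−0.03301·35) = 83.470 mg/L
Dose 2 (395 mg at t=10 h): 395·exp(−0.03301·25) = 173.072 mg/L
Dose 3 (195 mg at t=20 h): 195·exp(−0.03301·15) = 118.854 mg/L
Dose 4 (150 mg at t=30 h): 150·exp(−0.03301·5) = 127.180 mg/L
C(35) = 83.470 + 173.072 + 118.854 + 127.180 = 502.576 mg/L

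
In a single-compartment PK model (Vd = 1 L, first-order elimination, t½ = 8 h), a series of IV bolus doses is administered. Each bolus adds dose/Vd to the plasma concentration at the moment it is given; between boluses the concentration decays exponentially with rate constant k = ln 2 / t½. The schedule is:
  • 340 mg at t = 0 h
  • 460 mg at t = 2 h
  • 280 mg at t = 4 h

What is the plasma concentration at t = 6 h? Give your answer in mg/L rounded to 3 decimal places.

k = ln 2 / 8 = 0.08664 per h
Dose 1 (340 mg at t=0 h): 340·exp(−0.08664·6) = 202.165 mg/L
Dose 2 (460 mg at t=2 h): 460·exp(−0.08664·4) = 325.269 mg/L
Dose 3 (280 mg at t=4 h): 280·exp(−0.08664·2) = 235.451 mg/L
C(6) = 202.165 + 325.269 + 235.451 = 762.885 mg/L

762.885 mg/L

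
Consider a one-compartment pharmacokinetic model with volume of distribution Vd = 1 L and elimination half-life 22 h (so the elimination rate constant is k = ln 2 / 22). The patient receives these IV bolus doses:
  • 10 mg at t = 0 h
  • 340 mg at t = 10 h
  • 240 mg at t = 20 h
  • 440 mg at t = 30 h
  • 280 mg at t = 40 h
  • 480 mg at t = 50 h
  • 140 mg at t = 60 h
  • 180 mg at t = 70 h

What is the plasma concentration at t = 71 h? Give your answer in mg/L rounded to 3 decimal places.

k = ln 2 / 22 = 0.03151 per h
Dose 1 (10 mg at t=0 h): 10·exp(−0.03151·71) = 1.068 mg/L
Dose 2 (340 mg at t=10 h): 340·exp(−0.03151·61) = 49.751 mg/L
Dose 3 (240 mg at t=20 h): 240·exp(−0.03151·51) = 48.125 mg/L
Dose 4 (440 mg at t=30 h): 440·exp(−0.03151·41) = 120.904 mg/L
Dose 5 (280 mg at t=40 h): 280·exp(−0.03151·31) = 105.434 mg/L
Dose 6 (480 mg at t=50 h): 480·exp(−0.03151·21) = 247.682 mg/L
Dose 7 (140 mg at t=60 h): 140·exp(−0.03151·11) = 98.995 mg/L
Dose 8 (180 mg at t=70 h): 180·exp(−0.03151·1) = 174.417 mg/L
C(71) = 1.068 + 49.751 + 48.125 + 120.904 + 105.434 + 247.682 + 98.995 + 174.417 = 846.376 mg/L

846.376 mg/L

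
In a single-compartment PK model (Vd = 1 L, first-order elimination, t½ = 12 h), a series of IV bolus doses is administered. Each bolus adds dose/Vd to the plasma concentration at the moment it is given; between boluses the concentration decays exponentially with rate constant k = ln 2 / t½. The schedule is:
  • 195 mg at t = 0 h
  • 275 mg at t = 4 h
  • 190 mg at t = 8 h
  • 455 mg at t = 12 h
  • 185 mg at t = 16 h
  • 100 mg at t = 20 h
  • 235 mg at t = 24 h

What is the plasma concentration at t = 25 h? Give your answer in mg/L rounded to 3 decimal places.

820.400 mg/L

k = ln 2 / 12 = 0.05776 per h
Dose 1 (195 mg at t=0 h): 195·exp(−0.05776·25) = 46.014 mg/L
Dose 2 (275 mg at t=4 h): 275·exp(−0.05776·21) = 81.758 mg/L
Dose 3 (190 mg at t=8 h): 190·exp(−0.05776·17) = 71.170 mg/L
Dose 4 (455 mg at t=12 h): 455·exp(−0.05776·13) = 214.731 mg/L
Dose 5 (185 mg at t=16 h): 185·exp(−0.05776·9) = 110.002 mg/L
Dose 6 (100 mg at t=20 h): 100·exp(−0.05776·5) = 74.915 mg/L
Dose 7 (235 mg at t=24 h): 235·exp(−0.05776·1) = 221.810 mg/L
C(25) = 46.014 + 81.758 + 71.170 + 214.731 + 110.002 + 74.915 + 221.810 = 820.400 mg/L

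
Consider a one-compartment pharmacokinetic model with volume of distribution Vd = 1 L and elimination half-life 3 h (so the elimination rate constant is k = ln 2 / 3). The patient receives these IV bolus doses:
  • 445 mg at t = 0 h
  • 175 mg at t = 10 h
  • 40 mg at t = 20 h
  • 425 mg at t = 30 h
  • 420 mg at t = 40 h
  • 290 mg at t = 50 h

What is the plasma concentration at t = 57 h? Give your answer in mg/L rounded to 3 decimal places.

k = ln 2 / 3 = 0.23105 per h
Dose 1 (445 mg at t=0 h): 445·exp(−0.23105·57) = 0.001 mg/L
Dose 2 (175 mg at t=10 h): 175·exp(−0.23105·47) = 0.003 mg/L
Dose 3 (40 mg at t=20 h): 40·exp(−0.23105·37) = 0.008 mg/L
Dose 4 (425 mg at t=30 h): 425·exp(−0.23105·27) = 0.830 mg/L
Dose 5 (420 mg at t=40 h): 420·exp(−0.23105·17) = 8.268 mg/L
Dose 6 (290 mg at t=50 h): 290·exp(−0.23105·7) = 57.543 mg/L
C(57) = 0.001 + 0.003 + 0.008 + 0.830 + 8.268 + 57.543 = 66.654 mg/L

66.654 mg/L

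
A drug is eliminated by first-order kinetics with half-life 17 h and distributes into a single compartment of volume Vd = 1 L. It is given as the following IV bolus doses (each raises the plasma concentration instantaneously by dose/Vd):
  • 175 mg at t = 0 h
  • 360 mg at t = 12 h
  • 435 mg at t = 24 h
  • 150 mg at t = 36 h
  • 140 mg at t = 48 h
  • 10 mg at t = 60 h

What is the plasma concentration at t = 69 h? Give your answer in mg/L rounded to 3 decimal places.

k = ln 2 / 17 = 0.04077 per h
Dose 1 (175 mg at t=0 h): 175·exp(−0.04077·69) = 10.501 mg/L
Dose 2 (360 mg at t=12 h): 360·exp(−0.04077·57) = 35.234 mg/L
Dose 3 (435 mg at t=24 h): 435·exp(−0.04077·45) = 69.446 mg/L
Dose 4 (150 mg at t=36 h): 150·exp(−0.04077·33) = 39.061 mg/L
Dose 5 (140 mg at t=48 h): 140·exp(−0.04077·21) = 59.466 mg/L
Dose 6 (10 mg at t=60 h): 10·exp(−0.04077·9) = 6.928 mg/L
C(69) = 10.501 + 35.234 + 69.446 + 39.061 + 59.466 + 6.928 = 220.635 mg/L

220.635 mg/L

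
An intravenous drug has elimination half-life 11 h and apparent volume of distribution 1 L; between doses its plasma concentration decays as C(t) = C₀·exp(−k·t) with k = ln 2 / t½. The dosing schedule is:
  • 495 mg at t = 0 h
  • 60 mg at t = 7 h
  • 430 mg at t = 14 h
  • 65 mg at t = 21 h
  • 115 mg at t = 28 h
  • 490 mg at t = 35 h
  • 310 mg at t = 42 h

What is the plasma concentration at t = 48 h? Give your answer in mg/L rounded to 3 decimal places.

k = ln 2 / 11 = 0.06301 per h
Dose 1 (495 mg at t=0 h): 495·exp(−0.06301·48) = 24.045 mg/L
Dose 2 (60 mg at t=7 h): 60·exp(−0.06301·41) = 4.530 mg/L
Dose 3 (430 mg at t=14 h): 430·exp(−0.06301·34) = 50.468 mg/L
Dose 4 (65 mg at t=21 h): 65·exp(−0.06301·27) = 11.858 mg/L
Dose 5 (115 mg at t=28 h): 115·exp(−0.06301·20) = 32.611 mg/L
Dose 6 (490 mg at t=35 h): 490·exp(−0.06301·13) = 215.990 mg/L
Dose 7 (310 mg at t=42 h): 310·exp(−0.06301·6) = 212.404 mg/L
C(48) = 24.045 + 4.530 + 50.468 + 11.858 + 32.611 + 215.990 + 212.404 = 551.907 mg/L

551.907 mg/L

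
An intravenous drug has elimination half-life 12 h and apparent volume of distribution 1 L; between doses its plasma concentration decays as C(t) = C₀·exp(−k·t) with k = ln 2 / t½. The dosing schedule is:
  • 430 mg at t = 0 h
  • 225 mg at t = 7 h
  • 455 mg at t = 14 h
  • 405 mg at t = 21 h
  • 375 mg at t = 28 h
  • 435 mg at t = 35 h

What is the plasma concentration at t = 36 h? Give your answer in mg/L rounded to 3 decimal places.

k = ln 2 / 12 = 0.05776 per h
Dose 1 (430 mg at t=0 h): 430·exp(−0.05776·36) = 53.750 mg/L
Dose 2 (225 mg at t=7 h): 225·exp(−0.05776·29) = 42.140 mg/L
Dose 3 (455 mg at t=14 h): 455·exp(−0.05776·22) = 127.680 mg/L
Dose 4 (405 mg at t=21 h): 405·exp(−0.05776·15) = 170.282 mg/L
Dose 5 (375 mg at t=28 h): 375·exp(−0.05776·8) = 236.235 mg/L
Dose 6 (435 mg at t=35 h): 435·exp(−0.05776·1) = 410.585 mg/L
C(36) = 53.750 + 42.140 + 127.680 + 170.282 + 236.235 + 410.585 = 1040.672 mg/L

1040.672 mg/L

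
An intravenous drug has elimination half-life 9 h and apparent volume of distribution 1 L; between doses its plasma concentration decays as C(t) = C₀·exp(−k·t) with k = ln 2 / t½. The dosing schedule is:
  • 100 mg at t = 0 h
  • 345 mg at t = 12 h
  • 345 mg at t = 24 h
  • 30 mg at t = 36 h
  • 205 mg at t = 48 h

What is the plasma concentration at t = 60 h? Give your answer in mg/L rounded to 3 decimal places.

k = ln 2 / 9 = 0.07702 per h
Dose 1 (100 mg at t=0 h): 100·exp(−0.07702·60) = 0.984 mg/L
Dose 2 (345 mg at t=12 h): 345·exp(−0.07702·48) = 8.557 mg/L
Dose 3 (345 mg at t=24 h): 345·exp(−0.07702·36) = 21.562 mg/L
Dose 4 (30 mg at t=36 h): 30·exp(−0.07702·24) = 4.725 mg/L
Dose 5 (205 mg at t=48 h): 205·exp(−0.07702·12) = 81.354 mg/L
C(60) = 0.984 + 8.557 + 21.562 + 4.725 + 81.354 = 117.183 mg/L

117.183 mg/L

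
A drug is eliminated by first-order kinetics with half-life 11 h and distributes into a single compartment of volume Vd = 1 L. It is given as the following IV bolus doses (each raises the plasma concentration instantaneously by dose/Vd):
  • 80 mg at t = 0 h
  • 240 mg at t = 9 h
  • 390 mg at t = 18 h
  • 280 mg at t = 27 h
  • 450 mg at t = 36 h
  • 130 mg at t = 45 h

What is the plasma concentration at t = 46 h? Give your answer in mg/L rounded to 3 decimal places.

540.790 mg/L

k = ln 2 / 11 = 0.06301 per h
Dose 1 (80 mg at t=0 h): 80·exp(−0.06301·46) = 4.408 mg/L
Dose 2 (240 mg at t=9 h): 240·exp(−0.06301·37) = 23.316 mg/L
Dose 3 (390 mg at t=18 h): 390·exp(−0.06301·28) = 66.805 mg/L
Dose 4 (280 mg at t=27 h): 280·exp(−0.06301·19) = 84.566 mg/L
Dose 5 (450 mg at t=36 h): 450·exp(−0.06301·10) = 239.634 mg/L
Dose 6 (130 mg at t=45 h): 130·exp(−0.06301·1) = 122.061 mg/L
C(46) = 4.408 + 23.316 + 66.805 + 84.566 + 239.634 + 122.061 = 540.790 mg/L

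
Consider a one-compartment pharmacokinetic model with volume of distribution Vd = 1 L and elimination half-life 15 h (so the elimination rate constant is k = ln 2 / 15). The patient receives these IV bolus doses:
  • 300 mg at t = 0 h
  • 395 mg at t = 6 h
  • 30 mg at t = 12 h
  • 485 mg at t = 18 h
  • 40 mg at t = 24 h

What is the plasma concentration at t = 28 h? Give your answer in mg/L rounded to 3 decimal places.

k = ln 2 / 15 = 0.04621 per h
Dose 1 (300 mg at t=0 h): 300·exp(−0.04621·28) = 82.262 mg/L
Dose 2 (395 mg at t=6 h): 395·exp(−0.04621·22) = 142.918 mg/L
Dose 3 (30 mg at t=12 h): 30·exp(−0.04621·16) = 14.323 mg/L
Dose 4 (485 mg at t=18 h): 485·exp(−0.04621·10) = 305.531 mg/L
Dose 5 (40 mg at t=24 h): 40·exp(−0.04621·4) = 33.250 mg/L
C(28) = 82.262 + 142.918 + 14.323 + 305.531 + 33.250 = 578.283 mg/L

578.283 mg/L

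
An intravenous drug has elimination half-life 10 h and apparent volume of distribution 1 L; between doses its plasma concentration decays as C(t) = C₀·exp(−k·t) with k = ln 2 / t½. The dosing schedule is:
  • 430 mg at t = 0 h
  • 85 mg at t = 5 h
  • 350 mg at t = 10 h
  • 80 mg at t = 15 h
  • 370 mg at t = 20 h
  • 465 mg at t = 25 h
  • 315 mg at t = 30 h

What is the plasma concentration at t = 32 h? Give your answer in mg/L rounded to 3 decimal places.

k = ln 2 / 10 = 0.06931 per h
Dose 1 (430 mg at t=0 h): 430·exp(−0.06931·32) = 46.792 mg/L
Dose 2 (85 mg at t=5 h): 85·exp(−0.06931·27) = 13.081 mg/L
Dose 3 (350 mg at t=10 h): 350·exp(−0.06931·22) = 76.173 mg/L
Dose 4 (80 mg at t=15 h): 80·exp(−0.06931·17) = 24.623 mg/L
Dose 5 (370 mg at t=20 h): 370·exp(−0.06931·12) = 161.052 mg/L
Dose 6 (465 mg at t=25 h): 465·exp(−0.06931·7) = 286.241 mg/L
Dose 7 (315 mg at t=30 h): 315·exp(−0.06931·2) = 274.223 mg/L
C(32) = 46.792 + 13.081 + 76.173 + 24.623 + 161.052 + 286.241 + 274.223 = 882.185 mg/L

882.185 mg/L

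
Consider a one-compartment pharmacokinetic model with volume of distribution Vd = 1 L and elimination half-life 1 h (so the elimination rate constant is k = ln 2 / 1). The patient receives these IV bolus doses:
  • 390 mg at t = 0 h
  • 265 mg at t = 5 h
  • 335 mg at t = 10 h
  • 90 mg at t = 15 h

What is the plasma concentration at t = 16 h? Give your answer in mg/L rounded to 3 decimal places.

k = ln 2 / 1 = 0.69315 per h
Dose 1 (390 mg at t=0 h): 390·exp(−0.69315·16) = 0.006 mg/L
Dose 2 (265 mg at t=5 h): 265·exp(−0.69315·11) = 0.129 mg/L
Dose 3 (335 mg at t=10 h): 335·exp(−0.69315·6) = 5.234 mg/L
Dose 4 (90 mg at t=15 h): 90·exp(−0.69315·1) = 45.000 mg/L
C(16) = 0.006 + 0.129 + 5.234 + 45.000 = 50.370 mg/L

50.370 mg/L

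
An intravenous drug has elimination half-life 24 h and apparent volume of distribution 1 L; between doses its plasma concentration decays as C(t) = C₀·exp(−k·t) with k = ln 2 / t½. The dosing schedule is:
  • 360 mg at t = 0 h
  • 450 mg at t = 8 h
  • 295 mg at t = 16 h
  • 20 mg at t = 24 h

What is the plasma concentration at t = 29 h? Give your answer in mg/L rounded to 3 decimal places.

621.130 mg/L

k = ln 2 / 24 = 0.02888 per h
Dose 1 (360 mg at t=0 h): 360·exp(−0.02888·29) = 155.797 mg/L
Dose 2 (450 mg at t=8 h): 450·exp(−0.02888·21) = 245.364 mg/L
Dose 3 (295 mg at t=16 h): 295·exp(−0.02888·13) = 202.658 mg/L
Dose 4 (20 mg at t=24 h): 20·exp(−0.02888·5) = 17.311 mg/L
C(29) = 155.797 + 245.364 + 202.658 + 17.311 = 621.130 mg/L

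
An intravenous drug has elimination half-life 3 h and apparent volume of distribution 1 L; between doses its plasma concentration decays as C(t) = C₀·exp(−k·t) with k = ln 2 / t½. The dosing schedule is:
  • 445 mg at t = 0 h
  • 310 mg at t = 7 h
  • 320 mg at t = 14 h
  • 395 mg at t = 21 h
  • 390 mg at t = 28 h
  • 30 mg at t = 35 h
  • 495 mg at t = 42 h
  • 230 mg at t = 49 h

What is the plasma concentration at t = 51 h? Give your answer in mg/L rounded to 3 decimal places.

k = ln 2 / 3 = 0.23105 per h
Dose 1 (445 mg at t=0 h): 445·exp(−0.23105·51) = 0.003 mg/L
Dose 2 (310 mg at t=7 h): 310·exp(−0.23105·44) = 0.012 mg/L
Dose 3 (320 mg at t=14 h): 320·exp(−0.23105·37) = 0.062 mg/L
Dose 4 (395 mg at t=21 h): 395·exp(−0.23105·30) = 0.386 mg/L
Dose 5 (390 mg at t=28 h): 390·exp(−0.23105·23) = 1.919 mg/L
Dose 6 (30 mg at t=35 h): 30·exp(−0.23105·16) = 0.744 mg/L
Dose 7 (495 mg at t=42 h): 495·exp(−0.23105·9) = 61.875 mg/L
Dose 8 (230 mg at t=49 h): 230·exp(−0.23105·2) = 144.891 mg/L
C(51) = 0.003 + 0.012 + 0.062 + 0.386 + 1.919 + 0.744 + 61.875 + 144.891 = 209.892 mg/L

209.892 mg/L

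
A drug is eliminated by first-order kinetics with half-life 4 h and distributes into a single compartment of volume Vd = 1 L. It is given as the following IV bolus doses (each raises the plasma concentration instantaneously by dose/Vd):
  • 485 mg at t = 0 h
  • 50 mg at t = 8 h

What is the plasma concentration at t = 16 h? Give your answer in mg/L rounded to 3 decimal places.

k = ln 2 / 4 = 0.17329 per h
Dose 1 (485 mg at t=0 h): 485·exp(−0.17329·16) = 30.312 mg/L
Dose 2 (50 mg at t=8 h): 50·exp(−0.17329·8) = 12.500 mg/L
C(16) = 30.312 + 12.500 = 42.812 mg/L

42.812 mg/L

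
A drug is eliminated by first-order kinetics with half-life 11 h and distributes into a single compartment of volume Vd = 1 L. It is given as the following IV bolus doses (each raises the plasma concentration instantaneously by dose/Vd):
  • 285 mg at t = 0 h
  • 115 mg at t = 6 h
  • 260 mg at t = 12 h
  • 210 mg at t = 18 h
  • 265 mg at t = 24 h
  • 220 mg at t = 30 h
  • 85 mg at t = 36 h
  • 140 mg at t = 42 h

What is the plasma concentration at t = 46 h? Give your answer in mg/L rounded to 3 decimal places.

392.032 mg/L

k = ln 2 / 11 = 0.06301 per h
Dose 1 (285 mg at t=0 h): 285·exp(−0.06301·46) = 15.703 mg/L
Dose 2 (115 mg at t=6 h): 115·exp(−0.06301·40) = 9.248 mg/L
Dose 3 (260 mg at t=12 h): 260·exp(−0.06301·34) = 30.515 mg/L
Dose 4 (210 mg at t=18 h): 210·exp(−0.06301·28) = 35.972 mg/L
Dose 5 (265 mg at t=24 h): 265·exp(−0.06301·22) = 66.250 mg/L
Dose 6 (220 mg at t=30 h): 220·exp(−0.06301·16) = 80.271 mg/L
Dose 7 (85 mg at t=36 h): 85·exp(−0.06301·10) = 45.264 mg/L
Dose 8 (140 mg at t=42 h): 140·exp(−0.06301·4) = 108.808 mg/L
C(46) = 15.703 + 9.248 + 30.515 + 35.972 + 66.250 + 80.271 + 45.264 + 108.808 = 392.032 mg/L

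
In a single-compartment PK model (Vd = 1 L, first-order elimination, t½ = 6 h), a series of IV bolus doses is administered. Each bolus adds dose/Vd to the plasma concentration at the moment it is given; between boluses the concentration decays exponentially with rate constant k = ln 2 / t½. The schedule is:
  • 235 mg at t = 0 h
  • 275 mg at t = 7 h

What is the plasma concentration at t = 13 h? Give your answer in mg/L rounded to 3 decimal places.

k = ln 2 / 6 = 0.11552 per h
Dose 1 (235 mg at t=0 h): 235·exp(−0.11552·13) = 52.340 mg/L
Dose 2 (275 mg at t=7 h): 275·exp(−0.11552·6) = 137.500 mg/L
C(13) = 52.340 + 137.500 = 189.840 mg/L

189.840 mg/L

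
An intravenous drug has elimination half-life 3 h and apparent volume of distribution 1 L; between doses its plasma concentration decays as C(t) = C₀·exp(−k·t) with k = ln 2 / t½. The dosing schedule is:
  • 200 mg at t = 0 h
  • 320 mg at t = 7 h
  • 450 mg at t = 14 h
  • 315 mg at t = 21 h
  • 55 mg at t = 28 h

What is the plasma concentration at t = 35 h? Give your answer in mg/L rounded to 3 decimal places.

27.389 mg/L

k = ln 2 / 3 = 0.23105 per h
Dose 1 (200 mg at t=0 h): 200·exp(−0.23105·35) = 0.062 mg/L
Dose 2 (320 mg at t=7 h): 320·exp(−0.23105·28) = 0.496 mg/L
Dose 3 (450 mg at t=14 h): 450·exp(−0.23105·21) = 3.516 mg/L
Dose 4 (315 mg at t=21 h): 315·exp(−0.23105·14) = 12.402 mg/L
Dose 5 (55 mg at t=28 h): 55·exp(−0.23105·7) = 10.913 mg/L
C(35) = 0.062 + 0.496 + 3.516 + 12.402 + 10.913 = 27.389 mg/L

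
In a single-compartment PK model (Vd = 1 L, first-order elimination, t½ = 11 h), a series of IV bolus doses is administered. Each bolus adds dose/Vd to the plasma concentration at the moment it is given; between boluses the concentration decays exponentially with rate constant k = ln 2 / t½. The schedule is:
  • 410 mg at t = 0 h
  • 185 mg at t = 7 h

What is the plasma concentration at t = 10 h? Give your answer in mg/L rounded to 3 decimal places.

371.468 mg/L

k = ln 2 / 11 = 0.06301 per h
Dose 1 (410 mg at t=0 h): 410·exp(−0.06301·10) = 218.333 mg/L
Dose 2 (185 mg at t=7 h): 185·exp(−0.06301·3) = 153.134 mg/L
C(10) = 218.333 + 153.134 = 371.468 mg/L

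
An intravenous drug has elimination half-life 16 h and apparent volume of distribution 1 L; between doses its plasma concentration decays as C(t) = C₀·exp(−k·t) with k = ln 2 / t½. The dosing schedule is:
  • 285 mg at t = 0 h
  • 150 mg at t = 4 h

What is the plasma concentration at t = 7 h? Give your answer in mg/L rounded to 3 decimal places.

342.167 mg/L

k = ln 2 / 16 = 0.04332 per h
Dose 1 (285 mg at t=0 h): 285·exp(−0.04332·7) = 210.448 mg/L
Dose 2 (150 mg at t=4 h): 150·exp(−0.04332·3) = 131.719 mg/L
C(7) = 210.448 + 131.719 = 342.167 mg/L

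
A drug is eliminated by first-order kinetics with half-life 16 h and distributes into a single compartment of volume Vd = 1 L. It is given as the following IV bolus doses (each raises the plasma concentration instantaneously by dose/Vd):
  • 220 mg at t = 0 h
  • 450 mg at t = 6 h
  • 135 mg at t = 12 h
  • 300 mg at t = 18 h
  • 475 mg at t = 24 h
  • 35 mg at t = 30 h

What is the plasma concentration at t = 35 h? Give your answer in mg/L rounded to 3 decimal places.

k = ln 2 / 16 = 0.04332 per h
Dose 1 (220 mg at t=0 h): 220·exp(−0.04332·35) = 48.297 mg/L
Dose 2 (450 mg at t=6 h): 450·exp(−0.04332·29) = 128.114 mg/L
Dose 3 (135 mg at t=12 h): 135·exp(−0.04332·23) = 49.843 mg/L
Dose 4 (300 mg at t=18 h): 300·exp(−0.04332·17) = 143.640 mg/L
Dose 5 (475 mg at t=24 h): 475·exp(−0.04332·11) = 294.941 mg/L
Dose 6 (35 mg at t=30 h): 35·exp(−0.04332·5) = 28.184 mg/L
C(35) = 48.297 + 128.114 + 49.843 + 143.640 + 294.941 + 28.184 = 693.019 mg/L

693.019 mg/L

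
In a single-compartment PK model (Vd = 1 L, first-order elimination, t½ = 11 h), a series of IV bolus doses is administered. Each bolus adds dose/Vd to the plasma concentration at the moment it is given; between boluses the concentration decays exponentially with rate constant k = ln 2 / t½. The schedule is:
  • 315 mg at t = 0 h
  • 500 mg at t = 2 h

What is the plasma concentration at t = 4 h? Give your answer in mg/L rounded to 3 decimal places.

k = ln 2 / 11 = 0.06301 per h
Dose 1 (315 mg at t=0 h): 315·exp(−0.06301·4) = 244.819 mg/L
Dose 2 (500 mg at t=2 h): 500·exp(−0.06301·2) = 440.796 mg/L
C(4) = 244.819 + 440.796 = 685.615 mg/L

685.615 mg/L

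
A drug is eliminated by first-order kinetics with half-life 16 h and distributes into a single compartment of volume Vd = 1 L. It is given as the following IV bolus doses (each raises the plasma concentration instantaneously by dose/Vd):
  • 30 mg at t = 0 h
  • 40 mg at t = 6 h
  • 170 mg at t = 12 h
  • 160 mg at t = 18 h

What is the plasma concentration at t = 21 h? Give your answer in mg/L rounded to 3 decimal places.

288.576 mg/L

k = ln 2 / 16 = 0.04332 per h
Dose 1 (30 mg at t=0 h): 30·exp(−0.04332·21) = 12.079 mg/L
Dose 2 (40 mg at t=6 h): 40·exp(−0.04332·15) = 20.885 mg/L
Dose 3 (170 mg at t=12 h): 170·exp(−0.04332·9) = 115.112 mg/L
Dose 4 (160 mg at t=18 h): 160·exp(−0.04332·3) = 140.500 mg/L
C(21) = 12.079 + 20.885 + 115.112 + 140.500 = 288.576 mg/L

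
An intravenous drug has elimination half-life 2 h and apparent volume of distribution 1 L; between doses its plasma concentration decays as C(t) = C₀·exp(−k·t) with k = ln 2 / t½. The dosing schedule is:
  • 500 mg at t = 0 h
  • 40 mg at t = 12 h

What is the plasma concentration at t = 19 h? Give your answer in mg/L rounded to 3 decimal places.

k = ln 2 / 2 = 0.34657 per h
Dose 1 (500 mg at t=0 h): 500·exp(−0.34657·19) = 0.691 mg/L
Dose 2 (40 mg at t=12 h): 40·exp(−0.34657·7) = 3.536 mg/L
C(19) = 0.691 + 3.536 = 4.226 mg/L

4.226 mg/L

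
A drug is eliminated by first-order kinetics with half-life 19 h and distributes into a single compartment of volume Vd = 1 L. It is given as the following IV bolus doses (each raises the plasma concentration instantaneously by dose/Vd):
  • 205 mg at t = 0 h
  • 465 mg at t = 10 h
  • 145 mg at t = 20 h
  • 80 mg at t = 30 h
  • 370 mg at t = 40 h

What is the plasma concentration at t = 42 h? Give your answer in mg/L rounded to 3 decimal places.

649.574 mg/L

k = ln 2 / 19 = 0.03648 per h
Dose 1 (205 mg at t=0 h): 205·exp(−0.03648·42) = 44.291 mg/L
Dose 2 (465 mg at t=10 h): 465·exp(−0.03648·32) = 144.696 mg/L
Dose 3 (145 mg at t=20 h): 145·exp(−0.03648·22) = 64.984 mg/L
Dose 4 (80 mg at t=30 h): 80·exp(−0.03648·12) = 51.638 mg/L
Dose 5 (370 mg at t=40 h): 370·exp(−0.03648·2) = 343.965 mg/L
C(42) = 44.291 + 144.696 + 64.984 + 51.638 + 343.965 = 649.574 mg/L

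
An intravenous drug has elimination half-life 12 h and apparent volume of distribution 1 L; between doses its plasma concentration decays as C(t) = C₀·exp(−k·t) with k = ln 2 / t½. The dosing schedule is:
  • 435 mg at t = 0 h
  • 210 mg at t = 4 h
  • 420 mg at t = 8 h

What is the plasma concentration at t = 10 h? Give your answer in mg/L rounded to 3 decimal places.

766.805 mg/L

k = ln 2 / 12 = 0.05776 per h
Dose 1 (435 mg at t=0 h): 435·exp(−0.05776·10) = 244.135 mg/L
Dose 2 (210 mg at t=4 h): 210·exp(−0.05776·6) = 148.492 mg/L
Dose 3 (420 mg at t=8 h): 420·exp(−0.05776·2) = 374.177 mg/L
C(10) = 244.135 + 148.492 + 374.177 = 766.805 mg/L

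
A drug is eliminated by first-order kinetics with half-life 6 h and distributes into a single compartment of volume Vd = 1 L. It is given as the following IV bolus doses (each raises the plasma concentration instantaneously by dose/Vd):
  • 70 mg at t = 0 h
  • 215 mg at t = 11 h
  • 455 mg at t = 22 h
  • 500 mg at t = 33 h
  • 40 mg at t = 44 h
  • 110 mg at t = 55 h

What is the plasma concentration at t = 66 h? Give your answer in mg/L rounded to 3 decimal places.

k = ln 2 / 6 = 0.11552 per h
Dose 1 (70 mg at t=0 h): 70·exp(−0.11552·66) = 0.034 mg/L
Dose 2 (215 mg at t=11 h): 215·exp(−0.11552·55) = 0.374 mg/L
Dose 3 (455 mg at t=22 h): 455·exp(−0.11552·44) = 2.821 mg/L
Dose 4 (500 mg at t=33 h): 500·exp(−0.11552·33) = 11.049 mg/L
Dose 5 (40 mg at t=44 h): 40·exp(−0.11552·22) = 3.150 mg/L
Dose 6 (110 mg at t=55 h): 110·exp(−0.11552·11) = 30.868 mg/L
C(66) = 0.034 + 0.374 + 2.821 + 11.049 + 3.150 + 30.868 = 48.296 mg/L

48.296 mg/L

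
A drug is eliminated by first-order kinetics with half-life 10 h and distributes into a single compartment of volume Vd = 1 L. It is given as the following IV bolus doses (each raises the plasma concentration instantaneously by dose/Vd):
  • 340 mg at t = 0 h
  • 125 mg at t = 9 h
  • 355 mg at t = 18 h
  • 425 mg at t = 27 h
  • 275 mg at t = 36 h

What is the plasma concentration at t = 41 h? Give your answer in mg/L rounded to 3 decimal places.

k = ln 2 / 10 = 0.06931 per h
Dose 1 (340 mg at t=0 h): 340·exp(−0.06931·41) = 19.827 mg/L
Dose 2 (125 mg at t=9 h): 125·exp(−0.06931·32) = 13.602 mg/L
Dose 3 (355 mg at t=18 h): 355·exp(−0.06931·23) = 72.087 mg/L
Dose 4 (425 mg at t=27 h): 425·exp(−0.06931·14) = 161.045 mg/L
Dose 5 (275 mg at t=36 h): 275·exp(−0.06931·5) = 194.454 mg/L
C(41) = 19.827 + 13.602 + 72.087 + 161.045 + 194.454 = 461.016 mg/L

461.016 mg/L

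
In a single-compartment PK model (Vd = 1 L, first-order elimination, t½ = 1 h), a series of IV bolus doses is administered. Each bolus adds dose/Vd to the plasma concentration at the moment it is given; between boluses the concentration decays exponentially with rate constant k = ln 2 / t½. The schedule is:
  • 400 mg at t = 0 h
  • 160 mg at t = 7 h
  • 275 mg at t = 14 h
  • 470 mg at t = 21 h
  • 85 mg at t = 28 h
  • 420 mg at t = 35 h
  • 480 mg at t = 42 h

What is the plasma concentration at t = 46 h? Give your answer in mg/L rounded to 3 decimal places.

k = ln 2 / 1 = 0.69315 per h
Dose 1 (400 mg at t=0 h): 400·exp(−0.69315·46) = 0.000 mg/L
Dose 2 (160 mg at t=7 h): 160·exp(−0.69315·39) = 0.000 mg/L
Dose 3 (275 mg at t=14 h): 275·exp(−0.69315·32) = 0.000 mg/L
Dose 4 (470 mg at t=21 h): 470·exp(−0.69315·25) = 0.000 mg/L
Dose 5 (85 mg at t=28 h): 85·exp(−0.69315·18) = 0.000 mg/L
Dose 6 (420 mg at t=35 h): 420·exp(−0.69315·11) = 0.205 mg/L
Dose 7 (480 mg at t=42 h): 480·exp(−0.69315·4) = 30.000 mg/L
C(46) = 0.000 + 0.000 + 0.000 + 0.000 + 0.000 + 0.205 + 30.000 = 30.205 mg/L

30.205 mg/L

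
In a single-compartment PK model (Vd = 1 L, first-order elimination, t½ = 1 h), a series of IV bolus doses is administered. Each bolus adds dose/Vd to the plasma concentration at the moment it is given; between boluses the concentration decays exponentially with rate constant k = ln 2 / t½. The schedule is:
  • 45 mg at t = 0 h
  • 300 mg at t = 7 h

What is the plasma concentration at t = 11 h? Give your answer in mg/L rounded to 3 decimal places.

k = ln 2 / 1 = 0.69315 per h
Dose 1 (45 mg at t=0 h): 45·exp(−0.69315·11) = 0.022 mg/L
Dose 2 (300 mg at t=7 h): 300·exp(−0.69315·4) = 18.750 mg/L
C(11) = 0.022 + 18.750 = 18.772 mg/L

18.772 mg/L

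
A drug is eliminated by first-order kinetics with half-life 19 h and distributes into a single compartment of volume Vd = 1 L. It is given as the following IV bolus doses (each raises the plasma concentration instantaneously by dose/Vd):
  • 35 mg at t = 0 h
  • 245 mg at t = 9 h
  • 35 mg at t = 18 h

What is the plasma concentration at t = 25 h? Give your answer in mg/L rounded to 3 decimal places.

177.840 mg/L

k = ln 2 / 19 = 0.03648 per h
Dose 1 (35 mg at t=0 h): 35·exp(−0.03648·25) = 14.060 mg/L
Dose 2 (245 mg at t=9 h): 245·exp(−0.03648·16) = 136.668 mg/L
Dose 3 (35 mg at t=18 h): 35·exp(−0.03648·7) = 27.112 mg/L
C(25) = 14.060 + 136.668 + 27.112 = 177.840 mg/L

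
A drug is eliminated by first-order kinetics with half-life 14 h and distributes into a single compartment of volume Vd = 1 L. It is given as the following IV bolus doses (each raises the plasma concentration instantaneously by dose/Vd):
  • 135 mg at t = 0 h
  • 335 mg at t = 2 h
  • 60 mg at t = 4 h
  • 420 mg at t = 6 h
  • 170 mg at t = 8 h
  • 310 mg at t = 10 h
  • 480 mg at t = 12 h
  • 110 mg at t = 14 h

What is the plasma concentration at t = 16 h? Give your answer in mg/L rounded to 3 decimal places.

k = ln 2 / 14 = 0.04951 per h
Dose 1 (135 mg at t=0 h): 135·exp(−0.04951·16) = 61.136 mg/L
Dose 2 (335 mg at t=2 h): 335·exp(−0.04951·14) = 167.500 mg/L
Dose 3 (60 mg at t=4 h): 60·exp(−0.04951·12) = 33.123 mg/L
Dose 4 (420 mg at t=6 h): 420·exp(−0.04951·10) = 255.993 mg/L
Dose 5 (170 mg at t=8 h): 170·exp(−0.04951·8) = 114.402 mg/L
Dose 6 (310 mg at t=10 h): 310·exp(−0.04951·6) = 230.329 mg/L
Dose 7 (480 mg at t=12 h): 480·exp(−0.04951·4) = 393.761 mg/L
Dose 8 (110 mg at t=14 h): 110·exp(−0.04951·2) = 99.630 mg/L
C(16) = 61.136 + 167.500 + 33.123 + 255.993 + 114.402 + 230.329 + 393.761 + 99.630 = 1355.873 mg/L

1355.873 mg/L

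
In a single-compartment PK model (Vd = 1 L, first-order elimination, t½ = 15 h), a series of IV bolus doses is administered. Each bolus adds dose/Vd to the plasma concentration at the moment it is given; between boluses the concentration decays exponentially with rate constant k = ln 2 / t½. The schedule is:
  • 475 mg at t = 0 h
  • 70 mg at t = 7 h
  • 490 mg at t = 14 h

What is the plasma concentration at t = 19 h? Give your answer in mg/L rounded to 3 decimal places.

k = ln 2 / 15 = 0.04621 per h
Dose 1 (475 mg at t=0 h): 475·exp(−0.04621·19) = 197.419 mg/L
Dose 2 (70 mg at t=7 h): 70·exp(−0.04621·12) = 40.204 mg/L
Dose 3 (490 mg at t=14 h): 490·exp(−0.04621·5) = 388.913 mg/L
C(19) = 197.419 + 40.204 + 388.913 = 626.537 mg/L

626.537 mg/L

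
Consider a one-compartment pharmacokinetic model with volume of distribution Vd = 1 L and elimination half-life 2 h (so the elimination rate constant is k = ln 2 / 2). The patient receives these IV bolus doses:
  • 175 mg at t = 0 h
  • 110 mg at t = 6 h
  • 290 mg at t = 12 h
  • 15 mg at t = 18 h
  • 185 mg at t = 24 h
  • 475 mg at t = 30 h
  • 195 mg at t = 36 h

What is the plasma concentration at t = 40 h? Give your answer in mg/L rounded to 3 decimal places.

64.342 mg/L

k = ln 2 / 2 = 0.34657 per h
Dose 1 (175 mg at t=0 h): 175·exp(−0.34657·40) = 0.000 mg/L
Dose 2 (110 mg at t=6 h): 110·exp(−0.34657·34) = 0.001 mg/L
Dose 3 (290 mg at t=12 h): 290·exp(−0.34657·28) = 0.018 mg/L
Dose 4 (15 mg at t=18 h): 15·exp(−0.34657·22) = 0.007 mg/L
Dose 5 (185 mg at t=24 h): 185·exp(−0.34657·16) = 0.723 mg/L
Dose 6 (475 mg at t=30 h): 475·exp(−0.34657·10) = 14.844 mg/L
Dose 7 (195 mg at t=36 h): 195·exp(−0.34657·4) = 48.750 mg/L
C(40) = 0.000 + 0.001 + 0.018 + 0.007 + 0.723 + 14.844 + 48.750 = 64.342 mg/L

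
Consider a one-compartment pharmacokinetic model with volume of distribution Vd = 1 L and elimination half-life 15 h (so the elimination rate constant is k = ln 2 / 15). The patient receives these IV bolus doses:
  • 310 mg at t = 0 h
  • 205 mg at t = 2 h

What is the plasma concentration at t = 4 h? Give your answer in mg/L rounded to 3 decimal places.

k = ln 2 / 15 = 0.04621 per h
Dose 1 (310 mg at t=0 h): 310·exp(−0.04621·4) = 257.684 mg/L
Dose 2 (205 mg at t=2 h): 205·exp(−0.04621·2) = 186.903 mg/L
C(4) = 257.684 + 186.903 = 444.587 mg/L

444.587 mg/L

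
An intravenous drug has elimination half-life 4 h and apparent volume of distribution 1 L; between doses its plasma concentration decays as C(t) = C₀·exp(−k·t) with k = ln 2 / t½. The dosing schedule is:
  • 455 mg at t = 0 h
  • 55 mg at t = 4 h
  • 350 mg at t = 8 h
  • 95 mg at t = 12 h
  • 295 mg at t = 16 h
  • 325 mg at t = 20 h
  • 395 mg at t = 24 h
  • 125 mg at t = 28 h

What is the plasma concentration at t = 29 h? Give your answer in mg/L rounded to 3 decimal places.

k = ln 2 / 4 = 0.17329 per h
Dose 1 (455 mg at t=0 h): 455·exp(−0.17329·29) = 2.989 mg/L
Dose 2 (55 mg at t=4 h): 55·exp(−0.17329·25) = 0.723 mg/L
Dose 3 (350 mg at t=8 h): 350·exp(−0.17329·21) = 9.197 mg/L
Dose 4 (95 mg at t=12 h): 95·exp(−0.17329·17) = 4.993 mg/L
Dose 5 (295 mg at t=16 h): 295·exp(−0.17329·13) = 31.008 mg/L
Dose 6 (325 mg at t=20 h): 325·exp(−0.17329·9) = 68.323 mg/L
Dose 7 (395 mg at t=24 h): 395·exp(−0.17329·5) = 166.077 mg/L
Dose 8 (125 mg at t=28 h): 125·exp(−0.17329·1) = 105.112 mg/L
C(29) = 2.989 + 0.723 + 9.197 + 4.993 + 31.008 + 68.323 + 166.077 + 105.112 = 388.422 mg/L

388.422 mg/L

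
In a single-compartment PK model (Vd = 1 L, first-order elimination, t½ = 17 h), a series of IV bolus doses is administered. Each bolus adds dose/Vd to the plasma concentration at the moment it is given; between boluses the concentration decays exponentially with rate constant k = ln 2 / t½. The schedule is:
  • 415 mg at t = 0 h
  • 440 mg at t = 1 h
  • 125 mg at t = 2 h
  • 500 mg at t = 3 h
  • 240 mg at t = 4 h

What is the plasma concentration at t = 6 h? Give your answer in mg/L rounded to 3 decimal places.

k = ln 2 / 17 = 0.04077 per h
Dose 1 (415 mg at t=0 h): 415·exp(−0.04077·6) = 324.939 mg/L
Dose 2 (440 mg at t=1 h): 440·exp(−0.04077·5) = 358.851 mg/L
Dose 3 (125 mg at t=2 h): 125·exp(−0.04077·4) = 106.189 mg/L
Dose 4 (500 mg at t=3 h): 500·exp(−0.04077·3) = 442.433 mg/L
Dose 5 (240 mg at t=4 h): 240·exp(−0.04077·2) = 221.206 mg/L
C(6) = 324.939 + 358.851 + 106.189 + 442.433 + 221.206 = 1453.618 mg/L

1453.618 mg/L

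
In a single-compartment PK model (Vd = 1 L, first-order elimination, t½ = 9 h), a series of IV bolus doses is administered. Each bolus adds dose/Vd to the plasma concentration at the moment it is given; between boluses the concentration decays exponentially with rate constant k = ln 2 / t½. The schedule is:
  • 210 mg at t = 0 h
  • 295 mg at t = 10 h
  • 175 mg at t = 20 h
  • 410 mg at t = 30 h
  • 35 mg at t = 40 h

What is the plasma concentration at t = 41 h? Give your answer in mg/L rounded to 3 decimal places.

278.893 mg/L

k = ln 2 / 9 = 0.07702 per h
Dose 1 (210 mg at t=0 h): 210·exp(−0.07702·41) = 8.930 mg/L
Dose 2 (295 mg at t=10 h): 295·exp(−0.07702·31) = 27.098 mg/L
Dose 3 (175 mg at t=20 h): 175·exp(−0.07702·21) = 34.724 mg/L
Dose 4 (410 mg at t=30 h): 410·exp(−0.07702·11) = 175.735 mg/L
Dose 5 (35 mg at t=40 h): 35·exp(−0.07702·1) = 32.406 mg/L
C(41) = 8.930 + 27.098 + 34.724 + 175.735 + 32.406 = 278.893 mg/L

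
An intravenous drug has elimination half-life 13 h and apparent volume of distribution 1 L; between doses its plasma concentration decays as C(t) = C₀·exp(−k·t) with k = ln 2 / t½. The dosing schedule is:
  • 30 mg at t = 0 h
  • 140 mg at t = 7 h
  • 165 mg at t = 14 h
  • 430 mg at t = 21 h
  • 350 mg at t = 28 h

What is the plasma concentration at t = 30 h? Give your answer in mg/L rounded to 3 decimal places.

k = ln 2 / 13 = 0.05332 per h
Dose 1 (30 mg at t=0 h): 30·exp(−0.05332·30) = 6.059 mg/L
Dose 2 (140 mg at t=7 h): 140·exp(−0.05332·23) = 41.071 mg/L
Dose 3 (165 mg at t=14 h): 165·exp(−0.05332·16) = 70.305 mg/L
Dose 4 (430 mg at t=21 h): 430·exp(−0.05332·9) = 266.111 mg/L
Dose 5 (350 mg at t=28 h): 350·exp(−0.05332·2) = 314.598 mg/L
C(30) = 6.059 + 41.071 + 70.305 + 266.111 + 314.598 = 698.144 mg/L

698.144 mg/L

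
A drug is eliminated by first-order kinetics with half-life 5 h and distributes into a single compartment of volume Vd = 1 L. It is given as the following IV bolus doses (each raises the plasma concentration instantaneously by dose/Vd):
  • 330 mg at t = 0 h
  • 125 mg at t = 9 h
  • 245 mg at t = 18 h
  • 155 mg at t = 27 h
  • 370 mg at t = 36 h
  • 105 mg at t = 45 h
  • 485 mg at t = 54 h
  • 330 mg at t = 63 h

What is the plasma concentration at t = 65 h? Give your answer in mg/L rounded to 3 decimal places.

370.106 mg/L

k = ln 2 / 5 = 0.13863 per h
Dose 1 (330 mg at t=0 h): 330·exp(−0.13863·65) = 0.040 mg/L
Dose 2 (125 mg at t=9 h): 125·exp(−0.13863·56) = 0.053 mg/L
Dose 3 (245 mg at t=18 h): 245·exp(−0.13863·47) = 0.363 mg/L
Dose 4 (155 mg at t=27 h): 155·exp(−0.13863·38) = 0.799 mg/L
Dose 5 (370 mg at t=36 h): 370·exp(−0.13863·29) = 6.641 mg/L
Dose 6 (105 mg at t=45 h): 105·exp(−0.13863·20) = 6.562 mg/L
Dose 7 (485 mg at t=54 h): 485·exp(−0.13863·11) = 105.554 mg/L
Dose 8 (330 mg at t=63 h): 330·exp(−0.13863·2) = 250.093 mg/L
C(65) = 0.040 + 0.053 + 0.363 + 0.799 + 6.641 + 6.562 + 105.554 + 250.093 = 370.106 mg/L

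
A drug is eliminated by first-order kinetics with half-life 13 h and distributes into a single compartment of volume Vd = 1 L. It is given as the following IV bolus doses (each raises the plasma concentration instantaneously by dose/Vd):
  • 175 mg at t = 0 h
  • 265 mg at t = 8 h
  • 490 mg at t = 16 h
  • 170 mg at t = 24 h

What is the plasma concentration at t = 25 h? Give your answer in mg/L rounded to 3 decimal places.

617.613 mg/L

k = ln 2 / 13 = 0.05332 per h
Dose 1 (175 mg at t=0 h): 175·exp(−0.05332·25) = 46.146 mg/L
Dose 2 (265 mg at t=8 h): 265·exp(−0.05332·17) = 107.051 mg/L
Dose 3 (490 mg at t=16 h): 490·exp(−0.05332·9) = 303.243 mg/L
Dose 4 (170 mg at t=24 h): 170·exp(−0.05332·1) = 161.173 mg/L
C(25) = 46.146 + 107.051 + 303.243 + 161.173 = 617.613 mg/L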